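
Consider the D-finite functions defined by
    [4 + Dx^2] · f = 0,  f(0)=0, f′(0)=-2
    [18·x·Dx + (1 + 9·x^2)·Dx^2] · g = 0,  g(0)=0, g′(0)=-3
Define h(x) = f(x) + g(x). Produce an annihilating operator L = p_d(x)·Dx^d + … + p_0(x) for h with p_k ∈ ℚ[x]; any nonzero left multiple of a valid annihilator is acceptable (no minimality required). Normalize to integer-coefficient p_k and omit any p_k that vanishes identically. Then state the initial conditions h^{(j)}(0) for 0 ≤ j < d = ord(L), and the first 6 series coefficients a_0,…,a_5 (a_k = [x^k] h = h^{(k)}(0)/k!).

f: a_k = 0, -2, 0, 4/3, 0, -4/15, …
g: a_k = 0, -3, 0, 9, 0, -243/5, …
Sum ⇒ L₀ = lclm(L_f,L_g) in ℚ(x)⟨Dx⟩.
L = (-3744·x + 37584·x^3 + 11664·x^5)·Dx + (-28 + 864·x^2 + 10692·x^4 + 5832·x^6)·Dx^2 + (-936·x + 9396·x^3 + 2916·x^5)·Dx^3 + (-7 + 216·x^2 + 2673·x^4 + 1458·x^6)·Dx^4  (order 4).
h: a_k = 0, -5, 0, 31/3, 0, -733/15, …
ICs: h(0) = 0, h′(0) = -5, h′′(0) = 0, h′′′(0) = 62.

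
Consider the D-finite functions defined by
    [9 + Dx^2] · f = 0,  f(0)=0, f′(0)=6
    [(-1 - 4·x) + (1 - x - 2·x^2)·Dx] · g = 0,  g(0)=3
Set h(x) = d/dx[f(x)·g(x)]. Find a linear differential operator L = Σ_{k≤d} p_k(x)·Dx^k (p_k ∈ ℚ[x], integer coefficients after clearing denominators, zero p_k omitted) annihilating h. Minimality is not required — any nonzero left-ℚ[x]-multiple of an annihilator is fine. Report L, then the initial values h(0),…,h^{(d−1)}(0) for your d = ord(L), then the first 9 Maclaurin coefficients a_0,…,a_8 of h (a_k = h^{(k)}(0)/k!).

L = (-33 - 162·x - 243·x^2 + 324·x^3 + 324·x^4) + (-6 - 6·x + 108·x^2 + 144·x^3)·Dx + (5 - 14·x - 19·x^2 + 36·x^3 + 36·x^4)·Dx^2  (order 2).
h: a_k = 18, 36, 81, 252, 2583/4, 15309/10, 143037/40, 285921/35, 41190201/2240, …
ICs: h(0) = 18, h′(0) = 36.

f: a_k = 0, 6, 0, -9, 0, 81/20, 0, -243/280, 0, …
g: a_k = 3, 3, 9, 15, 33, 63, 129, 255, 513, …
Product ⇒ symmetric product L₀, ord ≤ 2.
Differentiate: ansatz ord ≤ ord L₀ ⇒ L.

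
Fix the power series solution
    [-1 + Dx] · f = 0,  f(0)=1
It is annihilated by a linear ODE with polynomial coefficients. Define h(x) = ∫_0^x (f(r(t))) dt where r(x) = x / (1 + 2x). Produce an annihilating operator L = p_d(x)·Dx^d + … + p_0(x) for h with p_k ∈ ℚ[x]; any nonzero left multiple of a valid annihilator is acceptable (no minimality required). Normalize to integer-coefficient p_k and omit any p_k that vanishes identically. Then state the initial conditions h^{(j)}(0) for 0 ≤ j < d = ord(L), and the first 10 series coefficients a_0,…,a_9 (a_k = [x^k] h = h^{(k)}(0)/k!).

L = -Dx + (1 + 4·x + 4·x^2)·Dx^2  (order 2).
h: a_k = 0, 1, 1/2, -1/2, 13/24, -71/120, 49/80, -2699/5040, 9157/40320, 68731/120960, …
ICs: h(0) = 0, h′(0) = 1.

f: a_k = 1, 1, 1/2, 1/6, 1/24, 1/120, 1/720, 1/5040, 1/40320, 1/362880, …
h₀=f(r): pull back L_f along r ⇒ L₀.
Integrate: L := L₀·Dx.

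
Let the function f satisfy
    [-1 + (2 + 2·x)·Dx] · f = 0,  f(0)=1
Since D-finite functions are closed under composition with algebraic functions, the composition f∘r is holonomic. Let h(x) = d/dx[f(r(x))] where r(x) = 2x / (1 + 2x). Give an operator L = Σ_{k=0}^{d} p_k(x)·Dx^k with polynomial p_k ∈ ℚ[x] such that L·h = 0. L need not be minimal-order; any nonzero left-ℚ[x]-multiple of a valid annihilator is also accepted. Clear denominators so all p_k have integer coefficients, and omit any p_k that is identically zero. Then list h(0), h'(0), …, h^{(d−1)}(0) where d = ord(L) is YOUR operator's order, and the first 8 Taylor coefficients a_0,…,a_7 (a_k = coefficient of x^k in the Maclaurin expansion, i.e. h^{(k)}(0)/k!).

f: a_k = 1, 1/2, -1/8, 1/16, -5/128, 7/256, -21/1024, 33/2048, …
Substitute x→r, Dx→(1/r')Dx; clear ⇒ L₀.
Derive L from L₀ (diff closure).
L = (-5 - 16·x) + (-1 - 6·x - 8·x^2)·Dx  (order 1).
h: a_k = 1, -5, 39/2, -141/2, 1995/8, -7059/8, 50435/16, -182461/16, …
ICs: h(0) = 1.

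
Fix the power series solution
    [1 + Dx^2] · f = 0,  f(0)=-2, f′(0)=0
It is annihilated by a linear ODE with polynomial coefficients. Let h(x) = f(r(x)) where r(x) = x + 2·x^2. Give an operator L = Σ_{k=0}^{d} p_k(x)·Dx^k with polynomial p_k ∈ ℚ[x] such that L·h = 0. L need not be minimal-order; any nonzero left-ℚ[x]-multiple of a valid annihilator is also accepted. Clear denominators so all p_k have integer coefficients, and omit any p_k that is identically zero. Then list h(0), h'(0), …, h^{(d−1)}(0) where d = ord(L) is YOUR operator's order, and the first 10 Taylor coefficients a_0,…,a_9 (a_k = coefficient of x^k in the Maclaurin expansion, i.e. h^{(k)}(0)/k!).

L = (1 + 12·x + 48·x^2 + 64·x^3) - 4·Dx + (1 + 4·x)·Dx^2  (order 2).
h: a_k = -2, 0, 1, 4, 47/12, -2/3, -719/360, -79/30, -23521/20160, 559/1260, …
ICs: h(0) = -2, h′(0) = 0.

f: a_k = -2, 0, 1, 0, -1/12, 0, 1/360, 0, -1/20160, 0, …
Substitute x→r, Dx→(1/r')Dx; clear ⇒ L₀.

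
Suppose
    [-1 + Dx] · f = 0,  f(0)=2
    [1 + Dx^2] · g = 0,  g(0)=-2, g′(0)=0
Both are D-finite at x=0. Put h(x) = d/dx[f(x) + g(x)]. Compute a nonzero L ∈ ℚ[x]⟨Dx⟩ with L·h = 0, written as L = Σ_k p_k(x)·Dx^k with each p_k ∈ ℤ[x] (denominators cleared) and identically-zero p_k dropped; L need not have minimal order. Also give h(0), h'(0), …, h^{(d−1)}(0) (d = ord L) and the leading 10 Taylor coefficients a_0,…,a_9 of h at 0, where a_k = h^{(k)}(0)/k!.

L = 1 - Dx + Dx^2 - Dx^3  (order 3).
h: a_k = 2, 4, 1, 0, 1/12, 1/30, 1/360, 0, 1/20160, 1/90720, …
ICs: h(0) = 2, h′(0) = 4, h′′(0) = 2.

f: a_k = 2, 2, 1, 1/3, 1/12, 1/60, 1/360, 1/2520, 1/20160, 1/181440, …
g: a_k = -2, 0, 1, 0, -1/12, 0, 1/360, 0, -1/20160, 0, …
Weyl lclm of L_f,L_g ⇒ L₀ (ord ≤ 3).
h₀' ⇒ L via d/dx closure of L₀.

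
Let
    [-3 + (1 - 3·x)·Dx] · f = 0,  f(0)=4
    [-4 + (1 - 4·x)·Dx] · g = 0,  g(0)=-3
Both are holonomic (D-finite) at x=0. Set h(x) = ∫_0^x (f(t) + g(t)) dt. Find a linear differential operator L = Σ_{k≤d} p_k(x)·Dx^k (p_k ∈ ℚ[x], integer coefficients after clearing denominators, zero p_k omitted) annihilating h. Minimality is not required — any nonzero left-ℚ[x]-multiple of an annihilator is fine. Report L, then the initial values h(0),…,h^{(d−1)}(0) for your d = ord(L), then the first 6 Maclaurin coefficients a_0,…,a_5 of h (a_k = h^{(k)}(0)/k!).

L = -24·Dx + (14 - 48·x)·Dx^2 + (-1 + 7·x - 12·x^2)·Dx^3  (order 3).
h: a_k = 0, 1, 0, -4, -21, -444/5, …
ICs: h(0) = 0, h′(0) = 1, h′′(0) = 0.

f: a_k = 4, 12, 36, 108, 324, 972, …
g: a_k = -3, -12, -48, -192, -768, -3072, …
h₀=f+g: left-lcm gives L₀, ord ≤ 2.
∫: right-multiply L₀ by Dx.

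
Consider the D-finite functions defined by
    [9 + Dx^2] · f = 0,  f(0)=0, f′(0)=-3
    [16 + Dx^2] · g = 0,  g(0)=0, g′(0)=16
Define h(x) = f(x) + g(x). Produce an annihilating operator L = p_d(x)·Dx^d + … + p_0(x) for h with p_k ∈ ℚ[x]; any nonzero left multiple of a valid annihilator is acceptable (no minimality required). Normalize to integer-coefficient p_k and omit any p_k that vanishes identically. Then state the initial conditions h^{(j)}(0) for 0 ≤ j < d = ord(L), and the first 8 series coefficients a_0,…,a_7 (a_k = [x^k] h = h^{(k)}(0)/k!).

f: a_k = 0, -3, 0, 9/2, 0, -81/40, 0, 243/560, …
g: a_k = 0, 16, 0, -128/3, 0, 512/15, 0, -4096/315, …
L₀ := lclm(L_f,L_g); ord L₀ ≤ 2+2.
L = 144 + 25·Dx^2 + Dx^4  (order 4).
h: a_k = 0, 13, 0, -229/6, 0, 3853/120, 0, -63349/5040, …
ICs: h(0) = 0, h′(0) = 13, h′′(0) = 0, h′′′(0) = -229.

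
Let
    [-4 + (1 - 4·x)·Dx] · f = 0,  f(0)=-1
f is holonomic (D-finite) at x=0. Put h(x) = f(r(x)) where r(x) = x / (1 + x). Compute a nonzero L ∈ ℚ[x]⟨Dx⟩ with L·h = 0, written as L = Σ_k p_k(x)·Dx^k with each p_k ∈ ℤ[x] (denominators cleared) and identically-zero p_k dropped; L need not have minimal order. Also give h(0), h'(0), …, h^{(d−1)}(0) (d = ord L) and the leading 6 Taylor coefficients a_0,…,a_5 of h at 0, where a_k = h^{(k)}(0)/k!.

f: a_k = -1, -4, -16, -64, -256, -1024, …
Substitute x→r, Dx→(1/r')Dx; clear ⇒ L₀.
L = 4 + (-1 + 2·x + 3·x^2)·Dx  (order 1).
h: a_k = -1, -4, -12, -36, -108, -324, …
ICs: h(0) = -1.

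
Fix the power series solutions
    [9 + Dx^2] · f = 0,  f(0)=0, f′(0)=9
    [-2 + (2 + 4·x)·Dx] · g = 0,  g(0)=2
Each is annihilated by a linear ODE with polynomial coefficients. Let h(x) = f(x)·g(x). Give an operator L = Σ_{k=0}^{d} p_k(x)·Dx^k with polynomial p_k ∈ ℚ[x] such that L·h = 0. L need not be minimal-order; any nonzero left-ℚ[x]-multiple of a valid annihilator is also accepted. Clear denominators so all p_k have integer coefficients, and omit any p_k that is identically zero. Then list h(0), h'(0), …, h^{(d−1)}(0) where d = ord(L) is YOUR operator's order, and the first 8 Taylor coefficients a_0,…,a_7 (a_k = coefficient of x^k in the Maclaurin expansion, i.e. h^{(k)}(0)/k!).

L = (12 + 36·x + 36·x^2) + (-2 - 4·x)·Dx + (1 + 4·x + 4·x^2)·Dx^2  (order 2).
h: a_k = 0, 18, 18, -36, -18, 72/5, 72/5, -108/7, …
ICs: h(0) = 0, h′(0) = 18.

f: a_k = 0, 9, 0, -27/2, 0, 243/40, 0, -729/560, …
g: a_k = 2, 2, -1, 1, -5/4, 7/4, -21/8, 33/8, …
h₀=f·g: eliminate ⇒ L₀, order ≤ 2·1.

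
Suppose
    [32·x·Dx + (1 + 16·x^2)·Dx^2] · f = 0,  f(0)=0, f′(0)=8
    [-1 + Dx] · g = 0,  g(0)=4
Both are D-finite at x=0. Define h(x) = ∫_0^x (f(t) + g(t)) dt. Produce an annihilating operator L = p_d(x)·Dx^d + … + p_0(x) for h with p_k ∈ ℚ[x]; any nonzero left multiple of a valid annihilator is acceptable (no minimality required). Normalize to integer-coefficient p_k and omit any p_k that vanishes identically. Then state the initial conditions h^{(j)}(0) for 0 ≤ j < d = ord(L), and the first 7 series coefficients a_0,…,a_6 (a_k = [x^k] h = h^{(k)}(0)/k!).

L = (32 - 32·x - 1536·x^2 - 512·x^3)·Dx^2 + (-33 + 1504·x^2 - 256·x^4)·Dx^3 + (1 + 32·x + 32·x^2 + 512·x^3 + 256·x^4)·Dx^4  (order 4).
h: a_k = 0, 4, 6, 2/3, -21/2, 1/30, 12289/180, …
ICs: h(0) = 0, h′(0) = 4, h′′(0) = 12, h′′′(0) = 4.

f: a_k = 0, 8, 0, -128/3, 0, 2048/5, 0, …
g: a_k = 4, 4, 2, 2/3, 1/6, 1/30, 1/180, …
Weyl lclm of L_f,L_g ⇒ L₀ (ord ≤ 3).
∫: right-multiply L₀ by Dx.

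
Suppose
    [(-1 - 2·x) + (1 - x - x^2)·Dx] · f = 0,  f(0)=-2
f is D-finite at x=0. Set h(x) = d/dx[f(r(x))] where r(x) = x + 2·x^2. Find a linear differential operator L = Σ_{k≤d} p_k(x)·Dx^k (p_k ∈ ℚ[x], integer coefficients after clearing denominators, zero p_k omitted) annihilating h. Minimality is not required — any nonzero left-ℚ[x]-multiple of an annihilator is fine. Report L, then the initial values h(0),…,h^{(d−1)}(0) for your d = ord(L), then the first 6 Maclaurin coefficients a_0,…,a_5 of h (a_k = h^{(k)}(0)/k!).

f: a_k = -2, -2, -4, -6, -10, -16, …
f∘r: x↦r, Dx↦Dx/r' in L_f ⇒ L₀.
Derive L from L₀ (diff closure).
L = (8 + 42·x + 126·x^2 + 208·x^3 + 408·x^4 + 480·x^5 + 320·x^6) + (-1 - 5·x - 3·x^2 + 18·x^3 + 80·x^4 + 120·x^5 + 112·x^6 + 64·x^7)·Dx  (order 1).
h: a_k = -2, -16, -66, -248, -840, -2844, …
ICs: h(0) = -2.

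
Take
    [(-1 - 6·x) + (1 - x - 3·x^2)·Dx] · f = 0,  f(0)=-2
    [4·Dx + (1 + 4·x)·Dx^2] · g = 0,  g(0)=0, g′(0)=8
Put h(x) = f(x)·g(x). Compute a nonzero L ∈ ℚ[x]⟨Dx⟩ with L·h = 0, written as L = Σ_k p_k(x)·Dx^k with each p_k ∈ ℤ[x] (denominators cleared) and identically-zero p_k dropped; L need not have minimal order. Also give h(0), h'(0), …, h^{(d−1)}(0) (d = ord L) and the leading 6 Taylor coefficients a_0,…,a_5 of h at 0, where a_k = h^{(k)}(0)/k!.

L = (10 + 48·x) + (-2 + 24·x + 60·x^2)·Dx + (-1 - 3·x + 7·x^2 + 12·x^3)·Dx^2  (order 2).
h: a_k = 0, -16, 16, -352/3, 560/3, -14768/15, …
ICs: h(0) = 0, h′(0) = -16.

f: a_k = -2, -2, -8, -14, -38, -80, …
g: a_k = 0, 8, -16, 128/3, -128, 2048/5, …
h₀=f·g: eliminate ⇒ L₀, order ≤ 1·2.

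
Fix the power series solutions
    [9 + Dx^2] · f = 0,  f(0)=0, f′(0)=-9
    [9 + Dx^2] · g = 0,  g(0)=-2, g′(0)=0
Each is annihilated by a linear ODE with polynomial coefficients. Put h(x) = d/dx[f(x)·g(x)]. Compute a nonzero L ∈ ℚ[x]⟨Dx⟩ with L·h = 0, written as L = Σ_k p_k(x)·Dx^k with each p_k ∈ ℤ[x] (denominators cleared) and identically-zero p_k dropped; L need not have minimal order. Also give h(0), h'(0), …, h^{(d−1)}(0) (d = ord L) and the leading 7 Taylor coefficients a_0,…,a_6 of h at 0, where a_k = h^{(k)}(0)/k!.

f: a_k = 0, -9, 0, 27/2, 0, -243/40, 0, …
g: a_k = -2, 0, 9, 0, -27/4, 0, 81/40, …
f·g: L₀ = L_f ⊗_s L_g, ord ≤ 2·2.
h₀' ⇒ L via d/dx closure of L₀.
L = 36 + Dx^2  (order 2).
h: a_k = 18, 0, -324, 0, 972, 0, -5832/5, …
ICs: h(0) = 18, h′(0) = 0.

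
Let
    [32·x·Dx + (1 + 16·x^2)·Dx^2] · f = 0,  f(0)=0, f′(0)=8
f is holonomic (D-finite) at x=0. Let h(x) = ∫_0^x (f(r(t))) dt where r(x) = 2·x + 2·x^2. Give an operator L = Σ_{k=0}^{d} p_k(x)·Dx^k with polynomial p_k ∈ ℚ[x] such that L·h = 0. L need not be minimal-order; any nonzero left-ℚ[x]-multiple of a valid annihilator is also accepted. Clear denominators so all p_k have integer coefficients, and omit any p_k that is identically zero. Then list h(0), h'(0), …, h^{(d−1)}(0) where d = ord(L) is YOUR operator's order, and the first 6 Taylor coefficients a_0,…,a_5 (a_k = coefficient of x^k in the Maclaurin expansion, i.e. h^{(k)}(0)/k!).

f: a_k = 0, 8, 0, -128/3, 0, 2048/5, …
Substitute x→r, Dx→(1/r')Dx; clear ⇒ L₀.
h=∫h₀ ⇒ L = L₀·Dx.
L = (-2 + 128·x + 512·x^2 + 768·x^3 + 384·x^4)·Dx^2 + (1 + 2·x + 64·x^2 + 256·x^3 + 320·x^4 + 128·x^5)·Dx^3  (order 3).
h: a_k = 0, 0, 8, 16/3, -256/3, -1024/5, …
ICs: h(0) = 0, h′(0) = 0, h′′(0) = 16.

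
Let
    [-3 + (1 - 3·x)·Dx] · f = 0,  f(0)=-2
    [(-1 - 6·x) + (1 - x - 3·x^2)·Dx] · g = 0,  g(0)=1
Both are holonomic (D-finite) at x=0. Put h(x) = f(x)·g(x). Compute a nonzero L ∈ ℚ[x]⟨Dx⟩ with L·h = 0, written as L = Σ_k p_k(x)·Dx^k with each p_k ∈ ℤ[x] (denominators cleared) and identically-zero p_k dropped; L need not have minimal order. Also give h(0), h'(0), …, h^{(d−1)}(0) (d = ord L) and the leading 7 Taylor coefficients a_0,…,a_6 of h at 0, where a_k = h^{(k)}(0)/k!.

L = (-4 + 27·x^2) + (1 - 4·x + 9·x^3)·Dx  (order 1).
h: a_k = -2, -8, -32, -110, -368, -1184, -3746, …
ICs: h(0) = -2.

f: a_k = -2, -6, -18, -54, -162, -486, -1458, …
g: a_k = 1, 1, 4, 7, 19, 40, 97, …
L₀ := L_f ⊗_s L_g (sym. prod.), ord ≤ 1.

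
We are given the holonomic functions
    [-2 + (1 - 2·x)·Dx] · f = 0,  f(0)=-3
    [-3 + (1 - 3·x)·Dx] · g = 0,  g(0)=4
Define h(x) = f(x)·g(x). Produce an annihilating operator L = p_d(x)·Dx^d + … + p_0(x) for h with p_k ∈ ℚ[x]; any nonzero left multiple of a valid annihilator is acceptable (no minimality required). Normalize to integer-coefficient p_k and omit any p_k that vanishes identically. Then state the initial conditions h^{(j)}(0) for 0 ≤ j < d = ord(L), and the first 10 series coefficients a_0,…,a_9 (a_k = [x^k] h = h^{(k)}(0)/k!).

L = (-5 + 12·x) + (1 - 5·x + 6·x^2)·Dx  (order 1).
h: a_k = -12, -60, -228, -780, -2532, -7980, -24708, -75660, -230052, -696300, …
ICs: h(0) = -12.

f: a_k = -3, -6, -12, -24, -48, -96, -192, -384, -768, -1536, …
g: a_k = 4, 12, 36, 108, 324, 972, 2916, 8748, 26244, 78732, …
L₀ := L_f ⊗_s L_g (sym. prod.), ord ≤ 1.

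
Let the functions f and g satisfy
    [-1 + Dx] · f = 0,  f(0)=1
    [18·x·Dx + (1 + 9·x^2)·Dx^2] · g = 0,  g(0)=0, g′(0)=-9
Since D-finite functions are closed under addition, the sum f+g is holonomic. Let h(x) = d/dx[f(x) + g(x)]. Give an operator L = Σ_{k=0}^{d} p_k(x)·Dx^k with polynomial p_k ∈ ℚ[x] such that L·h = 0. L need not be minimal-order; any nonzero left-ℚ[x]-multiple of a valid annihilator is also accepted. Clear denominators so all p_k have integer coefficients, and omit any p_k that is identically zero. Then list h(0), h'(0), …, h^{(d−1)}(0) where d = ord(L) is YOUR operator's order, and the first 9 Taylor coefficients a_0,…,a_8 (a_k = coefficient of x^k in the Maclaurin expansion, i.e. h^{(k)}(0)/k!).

f: a_k = 1, 1, 1/2, 1/6, 1/24, 1/120, 1/720, 1/5040, 1/40320, …
g: a_k = 0, -9, 0, 27, 0, -729/5, 0, 6561/7, 0, …
h₀=f+g: left-lcm gives L₀, ord ≤ 3.
Derive L from L₀ (diff closure).
L = (18 - 18·x - 486·x^2 - 162·x^3) + (-19 + 468·x^2 - 81·x^4)·Dx + (1 + 18·x + 18·x^2 + 162·x^3 + 81·x^4)·Dx^2  (order 2).
h: a_k = -8, 1, 163/2, 1/6, -17495/24, 1/120, 4723921/720, 1/5040, -2380855679/40320, …
ICs: h(0) = -8, h′(0) = 1.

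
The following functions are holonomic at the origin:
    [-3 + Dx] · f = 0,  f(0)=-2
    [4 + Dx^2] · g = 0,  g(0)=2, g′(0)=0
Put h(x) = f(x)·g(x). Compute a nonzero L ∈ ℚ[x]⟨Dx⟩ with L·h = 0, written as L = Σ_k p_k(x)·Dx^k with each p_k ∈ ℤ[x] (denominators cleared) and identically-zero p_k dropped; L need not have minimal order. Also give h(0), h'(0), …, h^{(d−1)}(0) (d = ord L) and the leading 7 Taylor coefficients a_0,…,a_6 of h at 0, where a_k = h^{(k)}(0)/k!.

f: a_k = -2, -6, -9, -9, -27/4, -81/20, -81/40, …
g: a_k = 2, 0, -4, 0, 4/3, 0, -8/45, …
f·g: L₀ = L_f ⊗_s L_g, ord ≤ 1·2.
L = 13 - 6·Dx + Dx^2  (order 2).
h: a_k = -4, -12, -10, 6, 119/6, 199/10, 407/36, …
ICs: h(0) = -4, h′(0) = -12.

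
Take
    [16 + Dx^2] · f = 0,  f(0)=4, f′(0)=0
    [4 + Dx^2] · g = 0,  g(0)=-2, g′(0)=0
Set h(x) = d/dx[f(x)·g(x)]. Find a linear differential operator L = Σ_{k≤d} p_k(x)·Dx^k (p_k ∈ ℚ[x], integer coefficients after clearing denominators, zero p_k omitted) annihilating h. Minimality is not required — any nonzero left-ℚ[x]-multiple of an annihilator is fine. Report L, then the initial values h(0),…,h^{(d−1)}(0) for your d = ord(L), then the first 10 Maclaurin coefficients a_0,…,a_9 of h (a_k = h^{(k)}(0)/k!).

f: a_k = 4, 0, -32, 0, 128/3, 0, -1024/45, 0, 2048/315, 0, …
g: a_k = -2, 0, 4, 0, -4/3, 0, 8/45, 0, -4/315, 0, …
f·g: L₀ = L_f ⊗_s L_g, ord ≤ 2·2.
h₀' ⇒ L via d/dx closure of L₀.
L = 144 + 40·Dx^2 + Dx^4  (order 4).
h: a_k = 0, 160, 0, -2624/3, 0, 4672/3, 0, -419968/315, 0, 377920/567, …
ICs: h(0) = 0, h′(0) = 160, h′′(0) = 0, h′′′(0) = -5248.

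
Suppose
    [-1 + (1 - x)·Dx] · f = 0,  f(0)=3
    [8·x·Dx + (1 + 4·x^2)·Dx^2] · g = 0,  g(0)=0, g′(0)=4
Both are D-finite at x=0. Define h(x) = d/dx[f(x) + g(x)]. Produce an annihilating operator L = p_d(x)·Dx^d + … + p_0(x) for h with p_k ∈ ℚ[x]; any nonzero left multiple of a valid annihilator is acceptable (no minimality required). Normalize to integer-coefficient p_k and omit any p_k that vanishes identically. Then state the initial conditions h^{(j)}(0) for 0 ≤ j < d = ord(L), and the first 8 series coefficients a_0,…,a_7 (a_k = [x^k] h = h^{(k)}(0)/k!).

f: a_k = 3, 3, 3, 3, 3, 3, 3, 3, …
g: a_k = 0, 4, 0, -16/3, 0, 64/5, 0, -256/7, …
Weyl lclm of L_f,L_g ⇒ L₀ (ord ≤ 3).
Derive L from L₀ (diff closure).
L = (-8 + 32·x + 96·x^2) + (7 - 8·x - 20·x^2 + 96·x^3)·Dx + (-1 - 3·x - 12·x^3 + 16·x^4)·Dx^2  (order 2).
h: a_k = 7, 6, -7, 12, 79, 18, -235, 24, …
ICs: h(0) = 7, h′(0) = 6.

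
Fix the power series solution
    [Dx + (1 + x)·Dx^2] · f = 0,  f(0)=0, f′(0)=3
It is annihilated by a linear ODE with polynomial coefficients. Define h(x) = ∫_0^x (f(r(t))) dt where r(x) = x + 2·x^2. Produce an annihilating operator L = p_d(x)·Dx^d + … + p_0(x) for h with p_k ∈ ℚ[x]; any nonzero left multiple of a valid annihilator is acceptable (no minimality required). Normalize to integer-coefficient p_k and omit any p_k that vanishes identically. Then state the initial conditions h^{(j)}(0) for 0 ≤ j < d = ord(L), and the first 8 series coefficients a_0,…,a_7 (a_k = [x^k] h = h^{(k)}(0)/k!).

L = (-3 + 4·x + 8·x^2)·Dx^2 + (1 + 5·x + 6·x^2 + 8·x^3)·Dx^3  (order 3).
h: a_k = 0, 0, 3/2, 3/2, -5/4, -3/20, 11/10, -9/14, …
ICs: h(0) = 0, h′(0) = 0, h′′(0) = 3.

f: a_k = 0, 3, -3/2, 1, -3/4, 3/5, -1/2, 3/7, …
Change of var in L_f (x↦r) gives L₀.
h=∫₀ˣh₀: take L = L₀·Dx.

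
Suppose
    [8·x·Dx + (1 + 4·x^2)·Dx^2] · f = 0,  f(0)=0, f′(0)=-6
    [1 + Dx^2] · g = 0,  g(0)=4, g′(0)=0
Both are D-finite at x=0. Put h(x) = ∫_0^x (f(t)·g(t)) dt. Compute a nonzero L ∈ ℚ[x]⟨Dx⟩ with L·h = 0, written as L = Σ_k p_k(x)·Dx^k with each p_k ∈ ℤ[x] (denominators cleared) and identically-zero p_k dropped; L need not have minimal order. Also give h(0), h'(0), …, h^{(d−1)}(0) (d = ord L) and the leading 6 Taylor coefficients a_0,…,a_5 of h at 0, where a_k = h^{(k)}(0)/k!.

L = (85 + 944·x^2 + 416·x^4 + 256·x^6 + 256·x^8)·Dx + (144·x + 704·x^3 + 768·x^5 + 1024·x^7)·Dx^2 + (90 + 992·x^2 + 576·x^4 + 512·x^6 + 512·x^8)·Dx^3 + (144·x + 704·x^3 + 768·x^5 + 1024·x^7)·Dx^4 + (5 + 48·x^2 + 160·x^4 + 256·x^6 + 256·x^8)·Dx^5  (order 5).
h: a_k = 0, 0, -12, 0, 11, 0, …
ICs: h(0) = 0, h′(0) = 0, h′′(0) = -24, h′′′(0) = 0, h′′′′(0) = 264.

f: a_k = 0, -6, 0, 8, 0, -96/5, …
g: a_k = 4, 0, -2, 0, 1/6, 0, …
Product ⇒ symmetric product L₀, ord ≤ 4.
h=∫h₀ ⇒ L = L₀·Dx.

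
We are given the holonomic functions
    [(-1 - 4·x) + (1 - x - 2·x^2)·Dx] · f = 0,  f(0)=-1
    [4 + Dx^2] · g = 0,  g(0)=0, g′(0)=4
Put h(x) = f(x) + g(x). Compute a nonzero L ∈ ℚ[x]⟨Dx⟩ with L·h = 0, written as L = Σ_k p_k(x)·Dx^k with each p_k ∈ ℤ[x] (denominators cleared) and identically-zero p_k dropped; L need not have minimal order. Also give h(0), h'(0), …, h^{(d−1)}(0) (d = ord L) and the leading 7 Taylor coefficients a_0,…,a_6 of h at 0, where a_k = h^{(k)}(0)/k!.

L = (68 + 304·x + 200·x^2 + 320·x^3 + 160·x^4 + 128·x^5) + (-20 + 12·x + 24·x^2 + 8·x^3 + 48·x^4 + 96·x^5 + 64·x^6)·Dx + (17 + 76·x + 50·x^2 + 80·x^3 + 40·x^4 + 32·x^5)·Dx^2 + (-5 + 3·x + 6·x^2 + 2·x^3 + 12·x^4 + 24·x^5 + 16·x^6)·Dx^3  (order 3).
h: a_k = -1, 3, -3, -23/3, -11, -307/15, -43, …
ICs: h(0) = -1, h′(0) = 3, h′′(0) = -6.

f: a_k = -1, -1, -3, -5, -11, -21, -43, …
g: a_k = 0, 4, 0, -8/3, 0, 8/15, 0, …
Sum ⇒ L₀ = lclm(L_f,L_g) in ℚ(x)⟨Dx⟩.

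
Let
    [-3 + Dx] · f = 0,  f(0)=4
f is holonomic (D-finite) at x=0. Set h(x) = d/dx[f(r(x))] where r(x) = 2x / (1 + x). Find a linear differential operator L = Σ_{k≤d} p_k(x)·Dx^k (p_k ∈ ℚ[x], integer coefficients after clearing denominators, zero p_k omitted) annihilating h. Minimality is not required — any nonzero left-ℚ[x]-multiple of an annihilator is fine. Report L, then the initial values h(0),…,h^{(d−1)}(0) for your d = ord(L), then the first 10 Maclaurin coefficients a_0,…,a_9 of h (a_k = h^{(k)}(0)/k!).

f: a_k = 4, 12, 18, 18, 27/2, 81/10, 81/20, 243/140, 729/1120, 243/1120, …
L₀ from L_f via x↦r, Dx↦r'^{-1}Dx.
h₀' ⇒ L via d/dx closure of L₀.
L = (4 - 2·x) + (-1 - 2·x - x^2)·Dx  (order 1).
h: a_k = 24, 96, 72, -96, -24, 576/5, -456/5, -384/35, 3672/35, -4512/35, …
ICs: h(0) = 24.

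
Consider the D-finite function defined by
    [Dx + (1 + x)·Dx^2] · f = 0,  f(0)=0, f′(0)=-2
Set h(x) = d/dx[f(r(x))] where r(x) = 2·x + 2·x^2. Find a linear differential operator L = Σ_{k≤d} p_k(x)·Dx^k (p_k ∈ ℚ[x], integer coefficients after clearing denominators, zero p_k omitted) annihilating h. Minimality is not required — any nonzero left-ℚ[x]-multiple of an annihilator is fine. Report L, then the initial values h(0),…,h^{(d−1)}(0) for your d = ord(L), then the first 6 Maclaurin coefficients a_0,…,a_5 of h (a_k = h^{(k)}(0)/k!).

L = (4·x + 4·x^2) + (1 + 4·x + 6·x^2 + 4·x^3)·Dx  (order 1).
h: a_k = -4, 0, 8, -16, 16, 0, …
ICs: h(0) = -4.

f: a_k = 0, -2, 1, -2/3, 1/2, -2/5, …
Substitute x→r, Dx→(1/r')Dx; clear ⇒ L₀.
Derive L from L₀ (diff closure).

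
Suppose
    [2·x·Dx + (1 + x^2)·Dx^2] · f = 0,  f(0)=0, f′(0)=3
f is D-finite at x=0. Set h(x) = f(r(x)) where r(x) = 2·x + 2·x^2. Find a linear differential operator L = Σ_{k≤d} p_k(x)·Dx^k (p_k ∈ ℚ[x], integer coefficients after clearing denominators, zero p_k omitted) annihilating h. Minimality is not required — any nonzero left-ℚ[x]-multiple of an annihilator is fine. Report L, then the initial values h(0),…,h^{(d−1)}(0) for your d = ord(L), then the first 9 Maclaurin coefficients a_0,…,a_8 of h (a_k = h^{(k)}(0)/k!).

f: a_k = 0, 3, 0, -1, 0, 3/5, 0, -3/7, 0, …
Substitute x→r, Dx→(1/r')Dx; clear ⇒ L₀.
L = (-2 + 8·x + 32·x^2 + 48·x^3 + 24·x^4)·Dx + (1 + 2·x + 4·x^2 + 16·x^3 + 20·x^4 + 8·x^5)·Dx^2  (order 2).
h: a_k = 0, 6, 6, -8, -24, -24/5, 88, 960/7, -192, …
ICs: h(0) = 0, h′(0) = 6.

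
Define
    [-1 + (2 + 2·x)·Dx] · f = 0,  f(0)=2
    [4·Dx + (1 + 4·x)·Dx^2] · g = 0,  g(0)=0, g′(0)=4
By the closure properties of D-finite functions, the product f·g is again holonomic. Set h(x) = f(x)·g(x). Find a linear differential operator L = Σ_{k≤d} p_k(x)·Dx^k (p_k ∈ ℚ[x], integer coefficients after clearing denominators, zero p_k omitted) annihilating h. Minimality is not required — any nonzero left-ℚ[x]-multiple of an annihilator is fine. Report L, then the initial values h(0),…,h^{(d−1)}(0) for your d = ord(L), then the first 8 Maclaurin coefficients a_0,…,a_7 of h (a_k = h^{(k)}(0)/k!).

L = (-5 + 4·x) + (12 + 12·x)·Dx + (4 + 24·x + 36·x^2 + 16·x^3)·Dx^2  (order 2).
h: a_k = 0, 8, -12, 101/3, -625/6, 81349/240, -547691/480, 52913387/13440, …
ICs: h(0) = 0, h′(0) = 8.

f: a_k = 2, 1, -1/4, 1/8, -5/64, 7/128, -21/512, 33/1024, …
g: a_k = 0, 4, -8, 64/3, -64, 1024/5, -2048/3, 16384/7, …
L₀ := L_f ⊗_s L_g (sym. prod.), ord ≤ 2.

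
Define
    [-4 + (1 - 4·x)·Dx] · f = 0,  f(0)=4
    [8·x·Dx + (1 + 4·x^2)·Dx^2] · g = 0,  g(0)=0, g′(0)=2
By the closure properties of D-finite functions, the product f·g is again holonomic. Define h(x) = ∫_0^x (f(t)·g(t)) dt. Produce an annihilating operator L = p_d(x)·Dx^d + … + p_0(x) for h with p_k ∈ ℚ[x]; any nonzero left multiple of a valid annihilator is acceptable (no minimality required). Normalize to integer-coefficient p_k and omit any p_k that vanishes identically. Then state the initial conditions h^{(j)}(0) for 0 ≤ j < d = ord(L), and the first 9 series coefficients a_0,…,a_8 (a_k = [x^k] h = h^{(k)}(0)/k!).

f: a_k = 4, 16, 64, 256, 1024, 4096, 16384, 65536, 262144, …
g: a_k = 0, 2, 0, -8/3, 0, 32/5, 0, -128/7, 0, …
L₀ := L_f ⊗_s L_g (sym. prod.), ord ≤ 2.
Integrate: L := L₀·Dx.
L = 32·x·Dx + (8 - 8·x + 64·x^2)·Dx^2 + (-1 + 4·x - 4·x^2 + 16·x^3)·Dx^3  (order 3).
h: a_k = 0, 0, 4, 32/3, 88/3, 1408/15, 14272/45, 114176/105, 398656/105, …
ICs: h(0) = 0, h′(0) = 0, h′′(0) = 8.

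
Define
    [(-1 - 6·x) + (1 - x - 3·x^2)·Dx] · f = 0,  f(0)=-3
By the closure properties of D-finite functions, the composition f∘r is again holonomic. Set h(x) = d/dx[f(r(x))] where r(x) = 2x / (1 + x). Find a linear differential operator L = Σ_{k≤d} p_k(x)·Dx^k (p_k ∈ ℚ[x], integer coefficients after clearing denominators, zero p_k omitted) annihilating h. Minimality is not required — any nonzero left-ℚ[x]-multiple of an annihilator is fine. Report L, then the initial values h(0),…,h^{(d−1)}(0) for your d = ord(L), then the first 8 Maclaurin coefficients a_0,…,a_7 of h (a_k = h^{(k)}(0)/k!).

f: a_k = -3, -3, -12, -21, -57, -120, -291, -651, …
Substitute x→r, Dx→(1/r')Dx; clear ⇒ L₀.
h=h₀': d/dx-closure on L₀ ⇒ L.
L = (14 + 78·x + 546·x^2 + 338·x^3) + (-1 - 14·x + 182·x^3 + 169·x^4)·Dx  (order 1).
h: a_k = -6, -84, -234, -2184, -5070, -42588, -92274, -738192, …
ICs: h(0) = -6.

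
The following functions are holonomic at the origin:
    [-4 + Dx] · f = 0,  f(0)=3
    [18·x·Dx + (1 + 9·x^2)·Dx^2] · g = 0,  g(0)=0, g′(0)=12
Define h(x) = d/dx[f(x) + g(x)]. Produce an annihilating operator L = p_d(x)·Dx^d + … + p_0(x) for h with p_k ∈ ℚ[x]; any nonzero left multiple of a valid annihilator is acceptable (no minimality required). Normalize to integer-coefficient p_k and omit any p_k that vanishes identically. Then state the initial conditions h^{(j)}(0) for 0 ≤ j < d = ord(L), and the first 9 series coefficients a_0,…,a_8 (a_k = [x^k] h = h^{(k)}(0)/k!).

L = (36 - 144·x - 972·x^2 - 1296·x^3) + (-17 + 99·x^2 - 648·x^4)·Dx + (2 + 9·x + 36·x^2 + 81·x^3 + 162·x^4)·Dx^2  (order 2).
h: a_k = 24, 48, -12, 128, 1100, 512/5, -130196/15, 4096/105, 8268908/105, …
ICs: h(0) = 24, h′(0) = 48.

f: a_k = 3, 12, 24, 32, 32, 128/5, 256/15, 1024/105, 512/105, …
g: a_k = 0, 12, 0, -36, 0, 972/5, 0, -8748/7, 0, …
Sum ⇒ L₀ = lclm(L_f,L_g) in ℚ(x)⟨Dx⟩.
Differentiate: ansatz ord ≤ ord L₀ ⇒ L.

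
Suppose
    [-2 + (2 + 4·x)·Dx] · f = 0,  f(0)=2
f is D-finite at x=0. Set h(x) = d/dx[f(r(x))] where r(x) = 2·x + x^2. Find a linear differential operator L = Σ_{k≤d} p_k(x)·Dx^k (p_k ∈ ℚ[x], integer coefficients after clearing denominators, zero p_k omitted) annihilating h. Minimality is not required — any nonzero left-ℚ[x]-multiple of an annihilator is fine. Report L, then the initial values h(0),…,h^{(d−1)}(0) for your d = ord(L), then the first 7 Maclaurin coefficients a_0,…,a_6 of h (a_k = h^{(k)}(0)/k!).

L = -1 + (-1 - 5·x - 6·x^2 - 2·x^3)·Dx  (order 1).
h: a_k = 4, -4, 12, -36, 110, -342, 1078, …
ICs: h(0) = 4.

f: a_k = 2, 2, -1, 1, -5/4, 7/4, -21/8, …
L₀ from L_f via x↦r, Dx↦r'^{-1}Dx.
Derive L from L₀ (diff closure).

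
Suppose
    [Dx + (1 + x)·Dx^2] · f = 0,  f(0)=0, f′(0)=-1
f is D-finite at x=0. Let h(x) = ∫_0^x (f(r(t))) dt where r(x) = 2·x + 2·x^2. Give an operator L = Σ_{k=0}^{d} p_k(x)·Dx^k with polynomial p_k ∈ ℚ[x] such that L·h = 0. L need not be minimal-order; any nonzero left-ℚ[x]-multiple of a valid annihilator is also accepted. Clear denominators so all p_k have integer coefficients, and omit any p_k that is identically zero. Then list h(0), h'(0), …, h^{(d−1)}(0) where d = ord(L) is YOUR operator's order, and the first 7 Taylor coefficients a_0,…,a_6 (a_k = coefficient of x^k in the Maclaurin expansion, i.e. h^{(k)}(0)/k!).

L = (4·x + 4·x^2)·Dx^2 + (1 + 4·x + 6·x^2 + 4·x^3)·Dx^3  (order 3).
h: a_k = 0, 0, -1, 0, 1/3, -2/5, 4/15, …
ICs: h(0) = 0, h′(0) = 0, h′′(0) = -2.

f: a_k = 0, -1, 1/2, -1/3, 1/4, -1/5, 1/6, …
Change of var in L_f (x↦r) gives L₀.
Integrate: L := L₀·Dx.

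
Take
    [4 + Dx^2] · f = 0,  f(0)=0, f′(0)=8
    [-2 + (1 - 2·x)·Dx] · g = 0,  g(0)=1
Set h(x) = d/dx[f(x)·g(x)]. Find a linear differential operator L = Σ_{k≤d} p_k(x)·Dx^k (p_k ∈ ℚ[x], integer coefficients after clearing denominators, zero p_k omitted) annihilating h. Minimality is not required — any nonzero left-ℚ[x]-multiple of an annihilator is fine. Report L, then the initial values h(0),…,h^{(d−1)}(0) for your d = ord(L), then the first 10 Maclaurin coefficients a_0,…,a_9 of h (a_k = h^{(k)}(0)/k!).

f: a_k = 0, 8, 0, -16/3, 0, 16/15, 0, -32/315, 0, 16/2835, …
g: a_k = 1, 2, 4, 8, 16, 32, 64, 128, 256, 512, …
f·g: L₀ = L_f ⊗_s L_g, ord ≤ 2·1.
h=h₀': d/dx-closure on L₀ ⇒ L.
L = (-4 - 16·x + 16·x^2) + (-4 + 8·x)·Dx + (1 - 4·x + 4·x^2)·Dx^2  (order 2).
h: a_k = 8, 32, 80, 640/3, 1616/3, 6464/5, 135712/45, 2171392/315, 4885648/315, 19542592/567, …
ICs: h(0) = 8, h′(0) = 32.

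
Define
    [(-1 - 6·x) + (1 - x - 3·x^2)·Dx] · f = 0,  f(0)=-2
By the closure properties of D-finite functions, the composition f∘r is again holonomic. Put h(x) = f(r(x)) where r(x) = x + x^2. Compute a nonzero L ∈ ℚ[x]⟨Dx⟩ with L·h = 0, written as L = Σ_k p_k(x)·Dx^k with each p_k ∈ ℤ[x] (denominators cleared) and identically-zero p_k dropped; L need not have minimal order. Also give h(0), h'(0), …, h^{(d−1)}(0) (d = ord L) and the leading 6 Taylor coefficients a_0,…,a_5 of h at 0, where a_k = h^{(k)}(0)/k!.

f: a_k = -2, -2, -8, -14, -38, -80, …
L₀ from L_f via x↦r, Dx↦r'^{-1}Dx.
L = (1 + 8·x + 18·x^2 + 12·x^3) + (-1 + x + 4·x^2 + 6·x^3 + 3·x^4)·Dx  (order 1).
h: a_k = -2, -2, -10, -30, -88, -274, …
ICs: h(0) = -2.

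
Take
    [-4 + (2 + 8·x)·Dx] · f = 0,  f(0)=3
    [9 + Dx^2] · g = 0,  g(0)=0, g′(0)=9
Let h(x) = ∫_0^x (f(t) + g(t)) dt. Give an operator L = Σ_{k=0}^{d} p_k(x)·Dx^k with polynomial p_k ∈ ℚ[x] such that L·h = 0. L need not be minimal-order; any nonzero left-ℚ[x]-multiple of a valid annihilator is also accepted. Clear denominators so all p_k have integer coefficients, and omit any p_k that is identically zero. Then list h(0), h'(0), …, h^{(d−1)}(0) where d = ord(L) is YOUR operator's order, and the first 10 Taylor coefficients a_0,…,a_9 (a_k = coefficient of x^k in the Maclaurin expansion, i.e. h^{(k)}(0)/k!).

f: a_k = 3, 6, -6, 12, -30, 84, -252, 792, -2574, 8580, …
g: a_k = 0, 9, 0, -27/2, 0, 243/40, 0, -729/560, 0, 729/4480, …
f+g: L₀ = lclm(L_f,L_g), ord ≤ 1+2.
∫: right-multiply L₀ by Dx.
L = (-378 - 1296·x - 2592·x^2)·Dx + (45 + 828·x + 3888·x^2 + 5184·x^3)·Dx^2 + (-42 - 144·x - 288·x^2)·Dx^3 + (5 + 92·x + 432·x^2 + 576·x^3)·Dx^4  (order 4).
h: a_k = 0, 3, 15/2, -2, -3/8, -6, 1201/80, -36, 442791/4480, -286, …
ICs: h(0) = 0, h′(0) = 3, h′′(0) = 15, h′′′(0) = -12.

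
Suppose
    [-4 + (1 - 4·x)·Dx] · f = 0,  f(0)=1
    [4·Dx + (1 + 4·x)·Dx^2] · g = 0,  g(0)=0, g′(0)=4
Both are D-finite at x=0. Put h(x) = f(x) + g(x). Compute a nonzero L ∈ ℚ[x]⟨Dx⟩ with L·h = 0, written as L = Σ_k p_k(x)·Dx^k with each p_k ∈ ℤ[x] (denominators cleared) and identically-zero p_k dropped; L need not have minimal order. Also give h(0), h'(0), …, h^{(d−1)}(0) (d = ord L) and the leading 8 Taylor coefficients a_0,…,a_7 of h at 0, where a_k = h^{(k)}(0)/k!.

f: a_k = 1, 4, 16, 64, 256, 1024, 4096, 16384, …
g: a_k = 0, 4, -8, 64/3, -64, 1024/5, -2048/3, 16384/7, …
Weyl lclm of L_f,L_g ⇒ L₀ (ord ≤ 3).
L = (160 + 128·x)·Dx + (16 + 256·x + 256·x^2)·Dx^2 + (-3 - 4·x + 48·x^2 + 64·x^3)·Dx^3  (order 3).
h: a_k = 1, 8, 8, 256/3, 192, 6144/5, 10240/3, 131072/7, …
ICs: h(0) = 1, h′(0) = 8, h′′(0) = 16.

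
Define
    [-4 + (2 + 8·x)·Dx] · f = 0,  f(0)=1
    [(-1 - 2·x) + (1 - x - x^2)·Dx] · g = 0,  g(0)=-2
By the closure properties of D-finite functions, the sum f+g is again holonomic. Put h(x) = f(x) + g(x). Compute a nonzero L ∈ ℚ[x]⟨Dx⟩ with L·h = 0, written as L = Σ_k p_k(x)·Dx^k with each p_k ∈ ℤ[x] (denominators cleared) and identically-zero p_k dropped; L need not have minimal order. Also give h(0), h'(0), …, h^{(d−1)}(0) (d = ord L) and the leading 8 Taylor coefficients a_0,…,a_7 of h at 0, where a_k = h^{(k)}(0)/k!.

L = (12 + 48·x + 48·x^2 + 40·x^3) + (-8 - 30·x - 114·x^2 - 152·x^3 - 100·x^4)·Dx + (-1 + 5·x + 39·x^2 - 6·x^3 - 82·x^4 - 40·x^5)·Dx^2  (order 2).
h: a_k = -1, 0, -6, -2, -20, 12, -110, 222, …
ICs: h(0) = -1, h′(0) = 0.

f: a_k = 1, 2, -2, 4, -10, 28, -84, 264, …
g: a_k = -2, -2, -4, -6, -10, -16, -26, -42, …
L₀ := lclm(L_f,L_g); ord L₀ ≤ 1+1.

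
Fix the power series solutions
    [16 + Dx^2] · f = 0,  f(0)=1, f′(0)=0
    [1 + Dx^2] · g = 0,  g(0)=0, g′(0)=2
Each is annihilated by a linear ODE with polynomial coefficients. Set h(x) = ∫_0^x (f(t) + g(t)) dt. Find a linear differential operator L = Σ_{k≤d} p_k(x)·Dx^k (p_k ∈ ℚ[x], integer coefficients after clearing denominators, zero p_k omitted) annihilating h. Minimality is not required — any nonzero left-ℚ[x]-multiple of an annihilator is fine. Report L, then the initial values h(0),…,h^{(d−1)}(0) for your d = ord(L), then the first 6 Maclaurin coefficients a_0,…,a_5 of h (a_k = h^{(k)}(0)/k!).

f: a_k = 1, 0, -8, 0, 32/3, 0, …
g: a_k = 0, 2, 0, -1/3, 0, 1/60, …
Sum ⇒ L₀ = lclm(L_f,L_g) in ℚ(x)⟨Dx⟩.
∫: right-multiply L₀ by Dx.
L = 16·Dx + 17·Dx^3 + Dx^5  (order 5).
h: a_k = 0, 1, 1, -8/3, -1/12, 32/15, …
ICs: h(0) = 0, h′(0) = 1, h′′(0) = 2, h′′′(0) = -16, h′′′′(0) = -2.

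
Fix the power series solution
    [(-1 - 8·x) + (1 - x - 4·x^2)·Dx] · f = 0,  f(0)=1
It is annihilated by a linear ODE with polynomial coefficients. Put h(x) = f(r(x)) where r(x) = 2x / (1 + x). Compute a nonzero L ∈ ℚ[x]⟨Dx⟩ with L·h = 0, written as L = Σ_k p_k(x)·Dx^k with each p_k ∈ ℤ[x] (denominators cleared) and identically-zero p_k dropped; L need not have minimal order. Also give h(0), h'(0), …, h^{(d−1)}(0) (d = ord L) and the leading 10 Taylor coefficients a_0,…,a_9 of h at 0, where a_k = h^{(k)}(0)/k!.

L = (2 + 34·x) + (-1 - x + 17·x^2 + 17·x^3)·Dx  (order 1).
h: a_k = 1, 2, 18, 34, 306, 578, 5202, 9826, 88434, 167042, …
ICs: h(0) = 1.

f: a_k = 1, 1, 5, 9, 29, 65, 181, 441, 1165, 2929, …
Change of var in L_f (x↦r) gives L₀.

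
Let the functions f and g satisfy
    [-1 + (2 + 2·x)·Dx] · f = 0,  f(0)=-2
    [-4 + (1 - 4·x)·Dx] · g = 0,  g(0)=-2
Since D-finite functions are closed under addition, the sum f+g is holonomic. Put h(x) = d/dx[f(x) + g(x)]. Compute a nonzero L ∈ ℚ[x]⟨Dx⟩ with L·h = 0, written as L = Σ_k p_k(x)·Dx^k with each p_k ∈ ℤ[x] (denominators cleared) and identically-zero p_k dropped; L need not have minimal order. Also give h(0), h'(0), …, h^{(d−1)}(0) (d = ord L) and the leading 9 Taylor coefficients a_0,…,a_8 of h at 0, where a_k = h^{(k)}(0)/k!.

L = (-216 - 96·x) + (-381 - 792·x - 336·x^2)·Dx + (34 - 78·x - 208·x^2 - 96·x^3)·Dx^2  (order 2).
h: a_k = -9, -127/2, -3075/8, -32763/16, -1310755/128, -12582849/256, -234881255/1024, -2147483219/2048, -154618829091/32768, …
ICs: h(0) = -9, h′(0) = -127/2.

f: a_k = -2, -1, 1/4, -1/8, 5/64, -7/128, 21/512, -33/1024, 429/16384, …
g: a_k = -2, -8, -32, -128, -512, -2048, -8192, -32768, -131072, …
Weyl lclm of L_f,L_g ⇒ L₀ (ord ≤ 2).
Derive L from L₀ (diff closure).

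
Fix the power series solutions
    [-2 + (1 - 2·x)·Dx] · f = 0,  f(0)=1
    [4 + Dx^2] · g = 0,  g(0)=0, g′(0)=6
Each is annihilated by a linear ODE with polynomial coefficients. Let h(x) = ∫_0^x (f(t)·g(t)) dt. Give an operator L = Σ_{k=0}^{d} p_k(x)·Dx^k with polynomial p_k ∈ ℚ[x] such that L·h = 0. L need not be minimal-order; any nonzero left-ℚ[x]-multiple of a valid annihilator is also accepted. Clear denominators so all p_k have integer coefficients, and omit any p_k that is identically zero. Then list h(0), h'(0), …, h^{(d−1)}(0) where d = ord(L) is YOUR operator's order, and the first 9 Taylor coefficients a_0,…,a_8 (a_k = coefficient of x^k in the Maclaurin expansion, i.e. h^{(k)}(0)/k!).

L = (-4 + 8·x)·Dx + 4·Dx^2 + (-1 + 2·x)·Dx^3  (order 3).
h: a_k = 0, 0, 3, 4, 5, 8, 202/15, 808/35, 4241/105, …
ICs: h(0) = 0, h′(0) = 0, h′′(0) = 6.

f: a_k = 1, 2, 4, 8, 16, 32, 64, 128, 256, …
g: a_k = 0, 6, 0, -4, 0, 4/5, 0, -8/105, 0, …
Product ⇒ symmetric product L₀, ord ≤ 2.
h=∫₀ˣh₀: take L = L₀·Dx.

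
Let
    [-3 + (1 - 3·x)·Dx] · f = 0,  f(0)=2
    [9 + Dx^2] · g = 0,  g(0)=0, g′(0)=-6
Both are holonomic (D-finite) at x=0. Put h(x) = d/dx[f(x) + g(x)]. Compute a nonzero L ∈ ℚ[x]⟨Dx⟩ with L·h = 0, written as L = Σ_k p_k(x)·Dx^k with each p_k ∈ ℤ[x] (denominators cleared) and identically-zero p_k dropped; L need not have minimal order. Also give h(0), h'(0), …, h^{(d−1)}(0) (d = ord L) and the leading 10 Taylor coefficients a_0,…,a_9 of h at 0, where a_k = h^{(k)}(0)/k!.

f: a_k = 2, 6, 18, 54, 162, 486, 1458, 4374, 13122, 39366, …
g: a_k = 0, -6, 0, 9, 0, -81/20, 0, 243/280, 0, -243/2240, …
f+g: L₀ = lclm(L_f,L_g), ord ≤ 1+2.
Derive L from L₀ (diff closure).
L = (702 - 324·x + 486·x^2) + (-63 + 243·x - 243·x^2 + 243·x^3)·Dx + (78 - 36·x + 54·x^2)·Dx^2 + (-7 + 27·x - 27·x^2 + 27·x^3)·Dx^3  (order 3).
h: a_k = 0, 36, 189, 648, 9639/4, 8748, 1224963/40, 104976, 793616373/2240, 1180980, …
ICs: h(0) = 0, h′(0) = 36, h′′(0) = 378.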